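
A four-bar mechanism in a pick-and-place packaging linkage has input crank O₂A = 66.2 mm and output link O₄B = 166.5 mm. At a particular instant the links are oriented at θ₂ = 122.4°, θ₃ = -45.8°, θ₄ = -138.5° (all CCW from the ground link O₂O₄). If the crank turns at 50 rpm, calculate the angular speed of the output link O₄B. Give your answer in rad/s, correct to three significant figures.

ω₂ = 5.236 rad/s (from 50 rpm).
Differentiating the loop-closure r₂e^{iθ₂}+r₃e^{iθ₃}=r₁+r₄e^{iθ₄} gives r₂ω₂e^{iθ₂}+r₃ω₃e^{iθ₃}=r₄ω₄e^{iθ₄}.
Eliminating the other unknown: ω₄ = r₂ω₂ sin(θ₂−θ₃) / [r₄ sin(θ₄−θ₃)].
Numerator sine = +0.20450; denominator sine = -0.99889.
Result = 0.0662·5.236·(+0.20450) / (0.1665·(-0.99889)) = -0.4262 rad/s; magnitude 0.4262 rad/s.

0.426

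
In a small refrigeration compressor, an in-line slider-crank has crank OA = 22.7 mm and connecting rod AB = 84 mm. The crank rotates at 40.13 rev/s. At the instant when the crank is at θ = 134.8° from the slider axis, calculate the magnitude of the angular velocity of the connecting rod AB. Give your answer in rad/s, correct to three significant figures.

48.9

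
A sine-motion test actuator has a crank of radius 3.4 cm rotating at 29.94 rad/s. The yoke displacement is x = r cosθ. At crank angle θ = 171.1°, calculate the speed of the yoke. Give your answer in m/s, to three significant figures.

ω = 29.94 rad/s
x = r cosθ ⇒ ẋ = −rω sinθ.
|v| = rω|sinθ| = 0.034·29.94·|sin 171.1°| = 0.15749 m/s.

0.157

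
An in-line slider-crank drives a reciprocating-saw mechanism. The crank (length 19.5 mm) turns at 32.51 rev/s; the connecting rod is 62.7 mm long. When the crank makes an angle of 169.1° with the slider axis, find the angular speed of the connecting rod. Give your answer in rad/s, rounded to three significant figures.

62.5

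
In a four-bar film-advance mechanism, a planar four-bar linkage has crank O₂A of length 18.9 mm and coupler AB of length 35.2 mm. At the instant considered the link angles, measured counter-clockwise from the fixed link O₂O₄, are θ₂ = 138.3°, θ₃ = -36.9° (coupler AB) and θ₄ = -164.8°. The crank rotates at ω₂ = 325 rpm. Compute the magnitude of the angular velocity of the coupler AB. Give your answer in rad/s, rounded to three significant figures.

ω₂ = 34.03 rad/s (from 325 rpm).
Differentiating the loop-closure r₂e^{iθ₂}+r₃e^{iθ₃}=r₁+r₄e^{iθ₄} gives r₂ω₂e^{iθ₂}+r₃ω₃e^{iθ₃}=r₄ω₄e^{iθ₄}.
Eliminating the other unknown: ω₃ = r₂ω₂ sin(θ₄−θ₂) / [r₃ sin(θ₃−θ₄)].
Numerator sine = +0.83772; denominator sine = +0.78908.
Result = 0.0189·34.03·(+0.83772) / (0.0352·(+0.78908)) = +19.4 rad/s; magnitude 19.4 rad/s.

19.4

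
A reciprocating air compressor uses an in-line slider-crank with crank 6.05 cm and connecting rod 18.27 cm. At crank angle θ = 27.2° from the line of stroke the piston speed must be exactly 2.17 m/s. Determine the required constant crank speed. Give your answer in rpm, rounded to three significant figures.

For an in-line slider-crank, |v_piston| = rω|sinθ|·[1 + r cosθ/√(L² − r² sin²θ)].
With r = 0.0605 m, L = 0.1827 m, θ = 27.2°: the bracketed kinematic factor |dx/dθ| = 0.035894 m.
ω = v/|dx/dθ| = 2.17/0.035894 = 60.455 rad/s.
N = 60ω/(2π) = 577.31 rpm.

577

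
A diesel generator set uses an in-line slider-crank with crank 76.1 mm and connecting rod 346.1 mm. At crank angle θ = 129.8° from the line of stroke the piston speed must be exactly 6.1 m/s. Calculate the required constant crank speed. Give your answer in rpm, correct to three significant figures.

1160

For an in-line slider-crank, |v_piston| = rω|sinθ|·[1 + r cosθ/√(L² − r² sin²θ)].
With r = 0.0761 m, L = 0.3461 m, θ = 129.8°: the bracketed kinematic factor |dx/dθ| = 0.050117 m.
ω = v/|dx/dθ| = 6.1/0.050117 = 121.71 rad/s.
N = 60ω/(2π) = 1162.3 rpm.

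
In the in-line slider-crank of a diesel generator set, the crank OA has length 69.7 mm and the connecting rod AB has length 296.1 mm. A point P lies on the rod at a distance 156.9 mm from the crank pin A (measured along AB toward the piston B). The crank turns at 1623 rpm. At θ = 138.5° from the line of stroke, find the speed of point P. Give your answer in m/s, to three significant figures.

ω = 170 rad/s.  Crank-pin speed |V_A| = rω = 11.846 m/s, perpendicular to OA.
Rod angle: sinφ = −(r/L) sinθ ⇒ φ = -8.973°; ω_rod = −rω cosθ/√(L²−r²sin²θ) = +30.335 rad/s.
V_P = V_A + ω_rod × AP, with AP = 0.1569 m along the rod.
Components: V_Px = −rω sinθ − a·ω_rod·sinφ = -7.1072 m/s;  V_Py = rω cosθ + a·ω_rod·cosφ = -4.171 m/s.
|V_P| = √(V_Px² + V_Py²) = 8.2407 m/s.

8.24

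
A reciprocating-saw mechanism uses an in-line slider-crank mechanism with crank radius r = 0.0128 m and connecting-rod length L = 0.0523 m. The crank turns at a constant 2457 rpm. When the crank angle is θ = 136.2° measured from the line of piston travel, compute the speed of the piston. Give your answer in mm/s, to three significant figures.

1870

ω = 2π·2457/60 = 257.3 rad/s
For an in-line slider-crank, x = r cosθ + √(L² − r² sin²θ), so v = −rω sinθ·[1 + r cosθ/√(L² − r² sin²θ)].
With r = 0.0128 m, L = 0.0523 m, θ = 136.2°: √(L² − r² sin²θ) = 0.051544 m.
v = −0.0128·257.3·0.69214·[1 + 0.0128·-0.72176/0.051544] = -1.8709 m/s.
|v| = 1.8709 m/s = 1870.9 mm/s.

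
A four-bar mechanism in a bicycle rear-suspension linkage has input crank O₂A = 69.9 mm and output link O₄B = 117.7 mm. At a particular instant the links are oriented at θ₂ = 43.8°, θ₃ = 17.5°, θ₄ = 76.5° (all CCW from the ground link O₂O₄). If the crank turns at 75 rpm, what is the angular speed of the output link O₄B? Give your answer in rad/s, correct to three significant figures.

ω₂ = 7.854 rad/s (from 75 rpm).
Differentiating the loop-closure r₂e^{iθ₂}+r₃e^{iθ₃}=r₁+r₄e^{iθ₄} gives r₂ω₂e^{iθ₂}+r₃ω₃e^{iθ₃}=r₄ω₄e^{iθ₄}.
Eliminating the other unknown: ω₄ = r₂ω₂ sin(θ₂−θ₃) / [r₄ sin(θ₄−θ₃)].
Numerator sine = +0.44307; denominator sine = +0.85717.
Result = 0.0699·7.854·(+0.44307) / (0.1177·(+0.85717)) = +2.411 rad/s; magnitude 2.411 rad/s.

2.41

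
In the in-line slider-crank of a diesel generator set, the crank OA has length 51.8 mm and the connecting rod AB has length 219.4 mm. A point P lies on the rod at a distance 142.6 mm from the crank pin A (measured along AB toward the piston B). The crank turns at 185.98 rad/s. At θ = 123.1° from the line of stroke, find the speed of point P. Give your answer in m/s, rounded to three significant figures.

7.61

ω = 186 rad/s.  Crank-pin speed |V_A| = rω = 9.6338 m/s, perpendicular to OA.
Rod angle: sinφ = −(r/L) sinθ ⇒ φ = -11.407°; ω_rod = −rω cosθ/√(L²−r²sin²θ) = +24.462 rad/s.
V_P = V_A + ω_rod × AP, with AP = 0.1426 m along the rod.
Components: V_Px = −rω sinθ − a·ω_rod·sinφ = -7.3804 m/s;  V_Py = rω cosθ + a·ω_rod·cosφ = -1.8416 m/s.
|V_P| = √(V_Px² + V_Py²) = 7.6067 m/s.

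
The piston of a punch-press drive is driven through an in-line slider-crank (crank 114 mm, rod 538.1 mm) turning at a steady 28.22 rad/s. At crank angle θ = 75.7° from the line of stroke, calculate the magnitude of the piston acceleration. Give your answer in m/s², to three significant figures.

5.22

ω = 28.22 rad/s
x(θ) = r cosθ + √(L² − r² sin²θ); with ω constant, a = ω²·d²x/dθ².
d²x/dθ² = −r cosθ − r²(cos2θ)/√u − r⁴ sin²2θ/(4u^{3/2}),  u = L² − r² sin²θ = 0.277348 m².
Substituting r = 0.114 m, L = 0.5381 m, θ = 75.7°: d²x/dθ² = -0.0065579 m.
a = ω²·d²x/dθ² = (28.22)²·(-0.0065579) = -5.2225 m/s²;  |a| = 5.2225 m/s².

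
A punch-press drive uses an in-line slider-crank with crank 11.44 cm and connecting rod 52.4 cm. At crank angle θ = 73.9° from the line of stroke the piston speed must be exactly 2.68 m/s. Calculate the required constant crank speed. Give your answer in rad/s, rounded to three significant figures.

For an in-line slider-crank, |v_piston| = rω|sinθ|·[1 + r cosθ/√(L² − r² sin²θ)].
With r = 0.1144 m, L = 0.524 m, θ = 73.9°: the bracketed kinematic factor |dx/dθ| = 0.11672 m.
ω = v/|dx/dθ| = 2.68/0.11672 = 22.961 rad/s.

23.0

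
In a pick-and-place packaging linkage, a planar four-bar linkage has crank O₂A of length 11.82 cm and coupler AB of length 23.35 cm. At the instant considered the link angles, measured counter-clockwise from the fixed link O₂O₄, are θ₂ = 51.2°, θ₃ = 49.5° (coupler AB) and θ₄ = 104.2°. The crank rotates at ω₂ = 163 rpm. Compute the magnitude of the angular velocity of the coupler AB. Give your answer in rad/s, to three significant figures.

8.46

ω₂ = 17.07 rad/s (from 163 rpm).
Differentiating the loop-closure r₂e^{iθ₂}+r₃e^{iθ₃}=r₁+r₄e^{iθ₄} gives r₂ω₂e^{iθ₂}+r₃ω₃e^{iθ₃}=r₄ω₄e^{iθ₄}.
Eliminating the other unknown: ω₃ = r₂ω₂ sin(θ₄−θ₂) / [r₃ sin(θ₃−θ₄)].
Numerator sine = +0.79864; denominator sine = -0.81614.
Result = 0.1182·17.07·(+0.79864) / (0.2335·(-0.81614)) = -8.4554 rad/s; magnitude 8.4554 rad/s.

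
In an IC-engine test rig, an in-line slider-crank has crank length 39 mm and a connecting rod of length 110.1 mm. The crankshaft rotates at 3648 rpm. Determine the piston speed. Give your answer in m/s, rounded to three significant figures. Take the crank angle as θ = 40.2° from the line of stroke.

12.3

ω = 2π·3648/60 = 382 rad/s
For an in-line slider-crank, x = r cosθ + √(L² − r² sin²θ), so v = −rω sinθ·[1 + r cosθ/√(L² − r² sin²θ)].
With r = 0.039 m, L = 0.1101 m, θ = 40.2°: √(L² − r² sin²θ) = 0.10718 m.
v = −0.039·382·0.64546·[1 + 0.039·0.76380/0.10718] = -12.289 m/s.
|v| = 12.289 m/s.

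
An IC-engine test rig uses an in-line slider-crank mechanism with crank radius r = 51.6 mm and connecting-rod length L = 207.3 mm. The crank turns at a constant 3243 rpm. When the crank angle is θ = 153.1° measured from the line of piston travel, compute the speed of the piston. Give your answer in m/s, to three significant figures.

6.16

ω = 2π·3243/60 = 339.6 rad/s
For an in-line slider-crank, x = r cosθ + √(L² − r² sin²θ), so v = −rω sinθ·[1 + r cosθ/√(L² − r² sin²θ)].
With r = 0.0516 m, L = 0.2073 m, θ = 153.1°: √(L² − r² sin²θ) = 0.20598 m.
v = −0.0516·339.6·0.45243·[1 + 0.0516·-0.89180/0.20598] = -6.1571 m/s.
|v| = 6.1571 m/s.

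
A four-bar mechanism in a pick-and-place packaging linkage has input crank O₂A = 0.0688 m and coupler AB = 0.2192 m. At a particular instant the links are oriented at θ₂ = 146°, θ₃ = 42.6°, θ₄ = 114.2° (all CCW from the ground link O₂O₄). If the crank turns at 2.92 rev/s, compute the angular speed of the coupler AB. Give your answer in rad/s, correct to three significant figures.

3.20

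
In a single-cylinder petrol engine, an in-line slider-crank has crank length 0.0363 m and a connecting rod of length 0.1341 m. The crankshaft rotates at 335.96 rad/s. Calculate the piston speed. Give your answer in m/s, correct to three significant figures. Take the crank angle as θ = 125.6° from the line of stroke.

ω = 336 rad/s
For an in-line slider-crank, x = r cosθ + √(L² − r² sin²θ), so v = −rω sinθ·[1 + r cosθ/√(L² − r² sin²θ)].
With r = 0.0363 m, L = 0.1341 m, θ = 125.6°: √(L² − r² sin²θ) = 0.13081 m.
v = −0.0363·336·0.81310·[1 + 0.0363·-0.58212/0.13081] = -8.3142 m/s.
|v| = 8.3142 m/s.

8.31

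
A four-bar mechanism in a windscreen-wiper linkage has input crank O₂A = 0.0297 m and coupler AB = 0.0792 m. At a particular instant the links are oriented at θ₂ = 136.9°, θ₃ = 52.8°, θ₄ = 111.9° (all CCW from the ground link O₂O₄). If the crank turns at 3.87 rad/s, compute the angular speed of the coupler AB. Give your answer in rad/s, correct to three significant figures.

0.715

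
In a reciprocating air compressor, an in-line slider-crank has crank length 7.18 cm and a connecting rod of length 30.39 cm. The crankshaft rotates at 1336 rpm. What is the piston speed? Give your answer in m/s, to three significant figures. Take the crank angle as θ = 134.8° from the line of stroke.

5.92

ω = 2π·1336/60 = 139.9 rad/s
For an in-line slider-crank, x = r cosθ + √(L² − r² sin²θ), so v = −rω sinθ·[1 + r cosθ/√(L² − r² sin²θ)].
With r = 0.0718 m, L = 0.3039 m, θ = 134.8°: √(L² − r² sin²θ) = 0.2996 m.
v = −0.0718·139.9·0.70957·[1 + 0.0718·-0.70463/0.2996] = -5.9241 m/s.
|v| = 5.9241 m/s.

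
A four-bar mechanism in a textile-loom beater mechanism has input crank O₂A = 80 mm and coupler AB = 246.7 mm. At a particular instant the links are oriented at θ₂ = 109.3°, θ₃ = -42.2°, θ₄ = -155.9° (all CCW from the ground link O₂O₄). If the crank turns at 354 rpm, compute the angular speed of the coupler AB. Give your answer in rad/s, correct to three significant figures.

13.1

ω₂ = 37.07 rad/s (from 354 rpm).
Differentiating the loop-closure r₂e^{iθ₂}+r₃e^{iθ₃}=r₁+r₄e^{iθ₄} gives r₂ω₂e^{iθ₂}+r₃ω₃e^{iθ₃}=r₄ω₄e^{iθ₄}.
Eliminating the other unknown: ω₃ = r₂ω₂ sin(θ₄−θ₂) / [r₃ sin(θ₃−θ₄)].
Numerator sine = +0.99649; denominator sine = +0.91566.
Result = 0.08·37.07·(+0.99649) / (0.2467·(+0.91566)) = +13.083 rad/s; magnitude 13.083 rad/s.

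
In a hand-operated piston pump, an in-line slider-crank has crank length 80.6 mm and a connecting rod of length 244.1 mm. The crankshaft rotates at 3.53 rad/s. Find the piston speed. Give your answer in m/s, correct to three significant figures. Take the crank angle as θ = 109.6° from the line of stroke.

0.237

ω = 3.53 rad/s
For an in-line slider-crank, x = r cosθ + √(L² − r² sin²θ), so v = −rω sinθ·[1 + r cosθ/√(L² − r² sin²θ)].
With r = 0.0806 m, L = 0.2441 m, θ = 109.6°: √(L² − r² sin²θ) = 0.23199 m.
v = −0.0806·3.53·0.94206·[1 + 0.0806·-0.33545/0.23199] = -0.23679 m/s.
|v| = 0.23679 m/s.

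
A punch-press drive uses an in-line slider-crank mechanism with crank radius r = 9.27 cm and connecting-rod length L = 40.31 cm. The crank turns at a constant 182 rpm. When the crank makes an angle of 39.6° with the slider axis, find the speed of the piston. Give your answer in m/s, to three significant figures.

1.33

ω = 2π·182/60 = 19.06 rad/s
For an in-line slider-crank, x = r cosθ + √(L² − r² sin²θ), so v = −rω sinθ·[1 + r cosθ/√(L² − r² sin²θ)].
With r = 0.0927 m, L = 0.4031 m, θ = 39.6°: √(L² − r² sin²θ) = 0.39875 m.
v = −0.0927·19.06·0.63742·[1 + 0.0927·0.77051/0.39875] = -1.3279 m/s.
|v| = 1.3279 m/s.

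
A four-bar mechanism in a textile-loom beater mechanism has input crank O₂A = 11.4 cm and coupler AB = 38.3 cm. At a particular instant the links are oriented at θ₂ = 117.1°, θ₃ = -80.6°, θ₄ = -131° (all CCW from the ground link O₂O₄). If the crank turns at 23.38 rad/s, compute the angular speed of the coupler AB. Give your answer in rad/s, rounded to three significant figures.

ω₂ = 23.38 rad/s
Differentiating the loop-closure r₂e^{iθ₂}+r₃e^{iθ₃}=r₁+r₄e^{iθ₄} gives r₂ω₂e^{iθ₂}+r₃ω₃e^{iθ₃}=r₄ω₄e^{iθ₄}.
Eliminating the other unknown: ω₃ = r₂ω₂ sin(θ₄−θ₂) / [r₃ sin(θ₃−θ₄)].
Numerator sine = +0.92784; denominator sine = +0.77051.
Result = 0.114·23.38·(+0.92784) / (0.383·(+0.77051)) = +8.38 rad/s; magnitude 8.38 rad/s.

8.38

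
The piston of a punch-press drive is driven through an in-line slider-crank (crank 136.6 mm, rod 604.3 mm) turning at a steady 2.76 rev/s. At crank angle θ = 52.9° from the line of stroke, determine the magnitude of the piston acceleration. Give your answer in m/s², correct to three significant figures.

ω = 2π·2.76 = 17.34 rad/s
x(θ) = r cosθ + √(L² − r² sin²θ); with ω constant, a = ω²·d²x/dθ².
d²x/dθ² = −r cosθ − r²(cos2θ)/√u − r⁴ sin²2θ/(4u^{3/2}),  u = L² − r² sin²θ = 0.353308 m².
Substituting r = 0.1366 m, L = 0.6043 m, θ = 52.9°: d²x/dθ² = -0.074234 m.
a = ω²·d²x/dθ² = (17.34)²·(-0.074234) = -22.325 m/s²;  |a| = 22.325 m/s².

22.3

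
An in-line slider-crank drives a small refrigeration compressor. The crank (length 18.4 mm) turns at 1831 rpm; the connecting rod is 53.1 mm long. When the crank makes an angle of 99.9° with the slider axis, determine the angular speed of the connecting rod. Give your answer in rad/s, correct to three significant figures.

ω = 191.7 rad/s (converted from 1831 rpm).
The rod makes angle φ with the slider axis where L sinφ = r sinθ; differentiating, L cosφ·φ̇ = r ω cosθ.
L cosφ = √(L² − r² sin²θ) = 0.04991 m.
|ω_rod| = r ω |cosθ| / √(L² − r² sin²θ) = 0.0184·191.7·0.17193/0.04991 = 12.153 rad/s.

12.2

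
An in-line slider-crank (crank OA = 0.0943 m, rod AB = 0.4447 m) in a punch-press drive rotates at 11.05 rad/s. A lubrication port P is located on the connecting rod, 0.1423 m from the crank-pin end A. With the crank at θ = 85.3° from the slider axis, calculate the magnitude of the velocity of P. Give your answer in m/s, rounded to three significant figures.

1.05

ω = 11.05 rad/s.  Crank-pin speed |V_A| = rω = 1.042 m/s, perpendicular to OA.
Rod angle: sinφ = −(r/L) sinθ ⇒ φ = -12.201°; ω_rod = −rω cosθ/√(L²−r²sin²θ) = -0.19643 rad/s.
V_P = V_A + ω_rod × AP, with AP = 0.1423 m along the rod.
Components: V_Px = −rω sinθ − a·ω_rod·sinφ = -1.0444 m/s;  V_Py = rω cosθ + a·ω_rod·cosφ = +0.05806 m/s.
|V_P| = √(V_Px² + V_Py²) = 1.046 m/s.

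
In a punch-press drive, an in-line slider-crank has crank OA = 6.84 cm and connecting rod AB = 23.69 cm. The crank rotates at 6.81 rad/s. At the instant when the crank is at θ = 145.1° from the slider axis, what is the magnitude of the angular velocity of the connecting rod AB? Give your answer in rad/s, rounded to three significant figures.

ω = 6.81 rad/s
The rod makes angle φ with the slider axis where L sinφ = r sinθ; differentiating, L cosφ·φ̇ = r ω cosθ.
L cosφ = √(L² − r² sin²θ) = 0.23365 m.
|ω_rod| = r ω |cosθ| / √(L² − r² sin²θ) = 0.0684·6.81·0.82015/0.23365 = 1.6351 rad/s.

1.64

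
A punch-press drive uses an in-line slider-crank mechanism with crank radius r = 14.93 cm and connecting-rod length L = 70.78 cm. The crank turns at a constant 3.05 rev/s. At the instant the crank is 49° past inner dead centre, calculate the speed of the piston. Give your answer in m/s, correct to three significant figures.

2.46

ω = 2π·3.05 = 19.16 rad/s
For an in-line slider-crank, x = r cosθ + √(L² − r² sin²θ), so v = −rω sinθ·[1 + r cosθ/√(L² − r² sin²θ)].
With r = 0.1493 m, L = 0.7078 m, θ = 49°: √(L² − r² sin²θ) = 0.69877 m.
v = −0.1493·19.16·0.75471·[1 + 0.1493·0.65606/0.69877] = -2.462 m/s.
|v| = 2.462 m/s.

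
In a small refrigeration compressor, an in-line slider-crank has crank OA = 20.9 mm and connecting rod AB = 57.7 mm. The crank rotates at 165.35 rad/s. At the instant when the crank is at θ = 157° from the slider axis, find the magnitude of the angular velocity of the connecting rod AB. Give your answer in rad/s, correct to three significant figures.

55.7

ω = 165.3 rad/s
The rod makes angle φ with the slider axis where L sinφ = r sinθ; differentiating, L cosφ·φ̇ = r ω cosθ.
L cosφ = √(L² − r² sin²θ) = 0.057119 m.
|ω_rod| = r ω |cosθ| / √(L² − r² sin²θ) = 0.0209·165.3·0.92050/0.057119 = 55.692 rad/s.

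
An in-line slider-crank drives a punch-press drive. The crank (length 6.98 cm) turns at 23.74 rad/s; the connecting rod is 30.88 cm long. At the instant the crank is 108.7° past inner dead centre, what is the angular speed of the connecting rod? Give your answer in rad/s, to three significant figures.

1.76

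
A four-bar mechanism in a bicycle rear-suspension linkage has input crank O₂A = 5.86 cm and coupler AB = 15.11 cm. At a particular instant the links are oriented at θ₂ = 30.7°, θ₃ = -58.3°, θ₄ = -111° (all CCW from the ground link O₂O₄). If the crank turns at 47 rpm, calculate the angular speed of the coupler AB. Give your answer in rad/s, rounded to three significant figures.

ω₂ = 4.922 rad/s (from 47 rpm).
Differentiating the loop-closure r₂e^{iθ₂}+r₃e^{iθ₃}=r₁+r₄e^{iθ₄} gives r₂ω₂e^{iθ₂}+r₃ω₃e^{iθ₃}=r₄ω₄e^{iθ₄}.
Eliminating the other unknown: ω₃ = r₂ω₂ sin(θ₄−θ₂) / [r₃ sin(θ₃−θ₄)].
Numerator sine = -0.61978; denominator sine = +0.79547.
Result = 0.0586·4.922·(-0.61978) / (0.1511·(+0.79547)) = -1.4872 rad/s; magnitude 1.4872 rad/s.

1.49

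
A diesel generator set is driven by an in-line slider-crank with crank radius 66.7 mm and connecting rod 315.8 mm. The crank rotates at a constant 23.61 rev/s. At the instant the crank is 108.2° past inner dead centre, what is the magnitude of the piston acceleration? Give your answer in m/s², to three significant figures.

712

ω = 2π·23.6 = 148.3 rad/s
x(θ) = r cosθ + √(L² − r² sin²θ); with ω constant, a = ω²·d²x/dθ².
d²x/dθ² = −r cosθ − r²(cos2θ)/√u − r⁴ sin²2θ/(4u^{3/2}),  u = L² − r² sin²θ = 0.0957148 m².
Substituting r = 0.0667 m, L = 0.3158 m, θ = 108.2°: d²x/dθ² = +0.032348 m.
a = ω²·d²x/dθ² = (148.3)²·(+0.032348) = +711.88 m/s²;  |a| = 711.88 m/s².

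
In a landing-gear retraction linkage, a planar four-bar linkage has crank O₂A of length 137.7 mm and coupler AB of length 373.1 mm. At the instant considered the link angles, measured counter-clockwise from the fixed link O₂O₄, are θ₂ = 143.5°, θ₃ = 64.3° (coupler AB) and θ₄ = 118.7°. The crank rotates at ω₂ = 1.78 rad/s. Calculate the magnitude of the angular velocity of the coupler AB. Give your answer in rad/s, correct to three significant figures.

ω₂ = 1.78 rad/s
Differentiating the loop-closure r₂e^{iθ₂}+r₃e^{iθ₃}=r₁+r₄e^{iθ₄} gives r₂ω₂e^{iθ₂}+r₃ω₃e^{iθ₃}=r₄ω₄e^{iθ₄}.
Eliminating the other unknown: ω₃ = r₂ω₂ sin(θ₄−θ₂) / [r₃ sin(θ₃−θ₄)].
Numerator sine = -0.41945; denominator sine = -0.81310.
Result = 0.1377·1.78·(-0.41945) / (0.3731·(-0.81310)) = +0.3389 rad/s; magnitude 0.3389 rad/s.

0.339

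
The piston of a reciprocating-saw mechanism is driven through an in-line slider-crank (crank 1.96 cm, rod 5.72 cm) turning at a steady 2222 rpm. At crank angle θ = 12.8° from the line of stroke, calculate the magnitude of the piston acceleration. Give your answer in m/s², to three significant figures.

ω = 2π·2222/60 = 232.7 rad/s
x(θ) = r cosθ + √(L² − r² sin²θ); with ω constant, a = ω²·d²x/dθ².
d²x/dθ² = −r cosθ − r²(cos2θ)/√u − r⁴ sin²2θ/(4u^{3/2}),  u = L² − r² sin²θ = 0.00325298 m².
Substituting r = 0.0196 m, L = 0.0572 m, θ = 12.8°: d²x/dθ² = -0.025224 m.
a = ω²·d²x/dθ² = (232.7)²·(-0.025224) = -1365.7 m/s²;  |a| = 1365.7 m/s².

1370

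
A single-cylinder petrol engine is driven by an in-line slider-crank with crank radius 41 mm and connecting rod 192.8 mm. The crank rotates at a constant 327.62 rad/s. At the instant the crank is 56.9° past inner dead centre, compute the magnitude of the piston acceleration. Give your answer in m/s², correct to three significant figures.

ω = 327.6 rad/s
x(θ) = r cosθ + √(L² − r² sin²θ); with ω constant, a = ω²·d²x/dθ².
d²x/dθ² = −r cosθ − r²(cos2θ)/√u − r⁴ sin²2θ/(4u^{3/2}),  u = L² − r² sin²θ = 0.0359922 m².
Substituting r = 0.041 m, L = 0.1928 m, θ = 56.9°: d²x/dθ² = -0.018901 m.
a = ω²·d²x/dθ² = (327.6)²·(-0.018901) = -2028.8 m/s²;  |a| = 2028.8 m/s².

2030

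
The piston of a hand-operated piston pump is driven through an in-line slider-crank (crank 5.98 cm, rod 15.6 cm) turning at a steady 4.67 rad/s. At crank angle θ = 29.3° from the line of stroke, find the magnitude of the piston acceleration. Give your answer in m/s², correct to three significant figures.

1.42

ω = 4.67 rad/s
x(θ) = r cosθ + √(L² − r² sin²θ); with ω constant, a = ω²·d²x/dθ².
d²x/dθ² = −r cosθ − r²(cos2θ)/√u − r⁴ sin²2θ/(4u^{3/2}),  u = L² − r² sin²θ = 0.0234796 m².
Substituting r = 0.0598 m, L = 0.156 m, θ = 29.3°: d²x/dθ² = -0.064956 m.
a = ω²·d²x/dθ² = (4.67)²·(-0.064956) = -1.4166 m/s²;  |a| = 1.4166 m/s².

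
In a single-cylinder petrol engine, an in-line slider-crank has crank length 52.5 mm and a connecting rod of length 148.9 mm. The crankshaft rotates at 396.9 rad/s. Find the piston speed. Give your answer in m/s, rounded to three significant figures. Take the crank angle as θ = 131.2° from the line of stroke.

11.9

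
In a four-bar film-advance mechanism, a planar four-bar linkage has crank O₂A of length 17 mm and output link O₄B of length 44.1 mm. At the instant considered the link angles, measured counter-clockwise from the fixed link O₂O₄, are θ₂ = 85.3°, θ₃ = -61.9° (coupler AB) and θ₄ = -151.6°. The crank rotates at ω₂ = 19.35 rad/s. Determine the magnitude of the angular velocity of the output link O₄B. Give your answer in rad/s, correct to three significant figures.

ω₂ = 19.35 rad/s
Differentiating the loop-closure r₂e^{iθ₂}+r₃e^{iθ₃}=r₁+r₄e^{iθ₄} gives r₂ω₂e^{iθ₂}+r₃ω₃e^{iθ₃}=r₄ω₄e^{iθ₄}.
Eliminating the other unknown: ω₄ = r₂ω₂ sin(θ₂−θ₃) / [r₄ sin(θ₄−θ₃)].
Numerator sine = +0.54171; denominator sine = -0.99999.
Result = 0.017·19.35·(+0.54171) / (0.0441·(-0.99999)) = -4.0408 rad/s; magnitude 4.0408 rad/s.

4.04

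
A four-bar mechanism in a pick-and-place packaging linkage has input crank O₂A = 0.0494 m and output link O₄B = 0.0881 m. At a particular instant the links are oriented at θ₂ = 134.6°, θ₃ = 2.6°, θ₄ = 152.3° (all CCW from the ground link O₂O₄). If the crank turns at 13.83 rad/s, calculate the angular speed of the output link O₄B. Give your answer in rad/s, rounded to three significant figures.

ω₂ = 13.83 rad/s
Differentiating the loop-closure r₂e^{iθ₂}+r₃e^{iθ₃}=r₁+r₄e^{iθ₄} gives r₂ω₂e^{iθ₂}+r₃ω₃e^{iθ₃}=r₄ω₄e^{iθ₄}.
Eliminating the other unknown: ω₄ = r₂ω₂ sin(θ₂−θ₃) / [r₄ sin(θ₄−θ₃)].
Numerator sine = +0.74314; denominator sine = +0.50453.
Result = 0.0494·13.83·(+0.74314) / (0.0881·(+0.50453)) = +11.423 rad/s; magnitude 11.423 rad/s.

11.4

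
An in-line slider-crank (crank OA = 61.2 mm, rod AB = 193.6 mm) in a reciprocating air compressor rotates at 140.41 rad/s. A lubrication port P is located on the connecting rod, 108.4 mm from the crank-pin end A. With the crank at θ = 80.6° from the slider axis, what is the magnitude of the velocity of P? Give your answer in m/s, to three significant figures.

8.76

ω = 140.4 rad/s.  Crank-pin speed |V_A| = rω = 8.5931 m/s, perpendicular to OA.
Rod angle: sinφ = −(r/L) sinθ ⇒ φ = -18.172°; ω_rod = −rω cosθ/√(L²−r²sin²θ) = -7.6299 rad/s.
V_P = V_A + ω_rod × AP, with AP = 0.1084 m along the rod.
Components: V_Px = −rω sinθ − a·ω_rod·sinφ = -8.7356 m/s;  V_Py = rω cosθ + a·ω_rod·cosφ = +0.61764 m/s.
|V_P| = √(V_Px² + V_Py²) = 8.7575 m/s.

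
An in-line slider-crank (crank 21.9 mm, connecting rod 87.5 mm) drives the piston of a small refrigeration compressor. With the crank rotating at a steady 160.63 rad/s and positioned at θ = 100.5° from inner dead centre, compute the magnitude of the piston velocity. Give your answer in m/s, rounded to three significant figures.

3.30

ω = 160.6 rad/s
For an in-line slider-crank, x = r cosθ + √(L² − r² sin²θ), so v = −rω sinθ·[1 + r cosθ/√(L² − r² sin²θ)].
With r = 0.0219 m, L = 0.0875 m, θ = 100.5°: √(L² − r² sin²θ) = 0.084809 m.
v = −0.0219·160.6·0.98325·[1 + 0.0219·-0.18224/0.084809] = -3.2961 m/s.
|v| = 3.2961 m/s.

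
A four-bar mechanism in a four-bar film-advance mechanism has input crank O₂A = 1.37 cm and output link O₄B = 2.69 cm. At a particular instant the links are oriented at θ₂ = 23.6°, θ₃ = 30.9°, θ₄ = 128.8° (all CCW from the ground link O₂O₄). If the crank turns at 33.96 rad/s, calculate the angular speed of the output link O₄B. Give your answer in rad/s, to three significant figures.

ω₂ = 33.96 rad/s
Differentiating the loop-closure r₂e^{iθ₂}+r₃e^{iθ₃}=r₁+r₄e^{iθ₄} gives r₂ω₂e^{iθ₂}+r₃ω₃e^{iθ₃}=r₄ω₄e^{iθ₄}.
Eliminating the other unknown: ω₄ = r₂ω₂ sin(θ₂−θ₃) / [r₄ sin(θ₄−θ₃)].
Numerator sine = -0.12706; denominator sine = +0.99051.
Result = 0.0137·33.96·(-0.12706) / (0.0269·(+0.99051)) = -2.2187 rad/s; magnitude 2.2187 rad/s.

2.22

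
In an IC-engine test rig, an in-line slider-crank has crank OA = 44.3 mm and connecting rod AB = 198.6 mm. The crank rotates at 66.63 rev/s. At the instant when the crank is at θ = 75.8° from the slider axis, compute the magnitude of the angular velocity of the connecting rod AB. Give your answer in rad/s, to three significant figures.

23.5

ω = 418.6 rad/s (converted from 66.63 rev/s).
The rod makes angle φ with the slider axis where L sinφ = r sinθ; differentiating, L cosφ·φ̇ = r ω cosθ.
L cosφ = √(L² − r² sin²θ) = 0.1939 m.
|ω_rod| = r ω |cosθ| / √(L² − r² sin²θ) = 0.0443·418.6·0.24531/0.1939 = 23.463 rad/s.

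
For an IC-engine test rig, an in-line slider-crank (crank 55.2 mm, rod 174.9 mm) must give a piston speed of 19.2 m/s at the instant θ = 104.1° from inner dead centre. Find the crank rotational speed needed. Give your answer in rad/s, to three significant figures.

For an in-line slider-crank, |v_piston| = rω|sinθ|·[1 + r cosθ/√(L² − r² sin²θ)].
With r = 0.0552 m, L = 0.1749 m, θ = 104.1°: the bracketed kinematic factor |dx/dθ| = 0.049213 m.
ω = v/|dx/dθ| = 19.2/0.049213 = 390.14 rad/s.

390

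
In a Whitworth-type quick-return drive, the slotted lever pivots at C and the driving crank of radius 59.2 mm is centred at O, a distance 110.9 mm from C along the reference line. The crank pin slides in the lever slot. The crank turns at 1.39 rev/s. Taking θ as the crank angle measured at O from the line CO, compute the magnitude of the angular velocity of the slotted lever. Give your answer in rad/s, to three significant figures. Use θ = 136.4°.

1.73

ω = 8.734 rad/s (from 1.39 rev/s).
Crank pin A relative to C: A = (d + r cosθ, r sinθ); lever angle φ = atan2(r sinθ, d + r cosθ).
Differentiating tanφ: φ̇ = rω(d cosθ + r)/(d² + r² + 2dr cosθ).
d² + r² + 2dr cosθ = |CA|² = 0.00629467 m²;  d cosθ + r = -0.021111 m.
|ω_lever| = |0.0592·8.734·-0.021111| / 0.00629467 = 1.734 rad/s.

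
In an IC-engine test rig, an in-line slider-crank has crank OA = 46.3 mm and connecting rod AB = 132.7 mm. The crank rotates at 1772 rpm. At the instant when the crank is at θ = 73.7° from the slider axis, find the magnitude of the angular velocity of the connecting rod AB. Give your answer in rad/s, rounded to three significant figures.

19.3

ω = 185.6 rad/s (converted from 1772 rpm).
The rod makes angle φ with the slider axis where L sinφ = r sinθ; differentiating, L cosφ·φ̇ = r ω cosθ.
L cosφ = √(L² − r² sin²θ) = 0.12504 m.
|ω_rod| = r ω |cosθ| / √(L² − r² sin²θ) = 0.0463·185.6·0.28067/0.12504 = 19.285 rad/s.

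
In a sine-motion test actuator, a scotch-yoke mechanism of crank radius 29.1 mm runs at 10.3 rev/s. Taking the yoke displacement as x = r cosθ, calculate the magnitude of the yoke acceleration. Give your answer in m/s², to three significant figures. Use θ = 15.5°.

ω = 64.72 rad/s (from 10.3 rev/s).
x = r cosθ ⇒ ẍ = −rω² cosθ (ω constant).
|a| = rω²|cosθ| = 0.0291·(64.72)²·|cos 15.5°| = 117.45 m/s².

117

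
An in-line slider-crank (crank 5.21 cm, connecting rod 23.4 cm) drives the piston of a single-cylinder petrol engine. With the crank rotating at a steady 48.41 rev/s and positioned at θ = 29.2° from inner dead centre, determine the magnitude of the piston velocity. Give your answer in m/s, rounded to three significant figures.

9.24

ω = 2π·48.4 = 304.2 rad/s
For an in-line slider-crank, x = r cosθ + √(L² − r² sin²θ), so v = −rω sinθ·[1 + r cosθ/√(L² − r² sin²θ)].
With r = 0.0521 m, L = 0.234 m, θ = 29.2°: √(L² − r² sin²θ) = 0.23262 m.
v = −0.0521·304.2·0.48786·[1 + 0.0521·0.87292/0.23262] = -9.2428 m/s.
|v| = 9.2428 m/s.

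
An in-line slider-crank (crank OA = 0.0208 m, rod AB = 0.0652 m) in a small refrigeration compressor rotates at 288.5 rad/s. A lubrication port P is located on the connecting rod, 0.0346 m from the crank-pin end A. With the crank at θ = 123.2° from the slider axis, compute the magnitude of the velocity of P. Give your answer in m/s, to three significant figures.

ω = 288.5 rad/s.  Crank-pin speed |V_A| = rω = 6.0008 m/s, perpendicular to OA.
Rod angle: sinφ = −(r/L) sinθ ⇒ φ = -15.482°; ω_rod = −rω cosθ/√(L²−r²sin²θ) = +52.294 rad/s.
V_P = V_A + ω_rod × AP, with AP = 0.0346 m along the rod.
Components: V_Px = −rω sinθ − a·ω_rod·sinφ = -4.5383 m/s;  V_Py = rω cosθ + a·ω_rod·cosφ = -1.5421 m/s.
|V_P| = √(V_Px² + V_Py²) = 4.7931 m/s.

4.79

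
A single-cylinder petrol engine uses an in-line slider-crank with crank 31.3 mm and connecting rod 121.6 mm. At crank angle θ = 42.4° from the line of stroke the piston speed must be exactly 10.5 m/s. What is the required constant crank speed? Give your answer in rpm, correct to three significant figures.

3980

For an in-line slider-crank, |v_piston| = rω|sinθ|·[1 + r cosθ/√(L² − r² sin²θ)].
With r = 0.0313 m, L = 0.1216 m, θ = 42.4°: the bracketed kinematic factor |dx/dθ| = 0.025179 m.
ω = v/|dx/dθ| = 10.5/0.025179 = 417.01 rad/s.
N = 60ω/(2π) = 3982.2 rpm.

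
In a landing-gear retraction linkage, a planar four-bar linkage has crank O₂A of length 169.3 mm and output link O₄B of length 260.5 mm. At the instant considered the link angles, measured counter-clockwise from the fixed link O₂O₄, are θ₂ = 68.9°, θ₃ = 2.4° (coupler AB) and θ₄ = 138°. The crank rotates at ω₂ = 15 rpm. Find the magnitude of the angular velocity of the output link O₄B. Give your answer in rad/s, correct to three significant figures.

1.34

ω₂ = 1.571 rad/s (from 15 rpm).
Differentiating the loop-closure r₂e^{iθ₂}+r₃e^{iθ₃}=r₁+r₄e^{iθ₄} gives r₂ω₂e^{iθ₂}+r₃ω₃e^{iθ₃}=r₄ω₄e^{iθ₄}.
Eliminating the other unknown: ω₄ = r₂ω₂ sin(θ₂−θ₃) / [r₄ sin(θ₄−θ₃)].
Numerator sine = +0.91706; denominator sine = +0.69966.
Result = 0.1693·1.571·(+0.91706) / (0.2605·(+0.69966)) = +1.3381 rad/s; magnitude 1.3381 rad/s.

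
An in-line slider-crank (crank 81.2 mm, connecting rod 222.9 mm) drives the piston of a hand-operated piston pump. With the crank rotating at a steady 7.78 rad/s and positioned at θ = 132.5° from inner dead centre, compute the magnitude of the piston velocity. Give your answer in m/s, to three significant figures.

0.347

ω = 7.78 rad/s
For an in-line slider-crank, x = r cosθ + √(L² − r² sin²θ), so v = −rω sinθ·[1 + r cosθ/√(L² − r² sin²θ)].
With r = 0.0812 m, L = 0.2229 m, θ = 132.5°: √(L² − r² sin²θ) = 0.21471 m.
v = −0.0812·7.78·0.73728·[1 + 0.0812·-0.67559/0.21471] = -0.34676 m/s.
|v| = 0.34676 m/s.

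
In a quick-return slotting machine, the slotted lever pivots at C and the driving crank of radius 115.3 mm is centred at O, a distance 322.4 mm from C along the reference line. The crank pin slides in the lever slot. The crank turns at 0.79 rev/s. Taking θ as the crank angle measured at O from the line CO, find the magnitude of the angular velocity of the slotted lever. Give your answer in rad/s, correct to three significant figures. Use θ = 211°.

1.72

ω = 4.964 rad/s (from 0.79 rev/s).
Crank pin A relative to C: A = (d + r cosθ, r sinθ); lever angle φ = atan2(r sinθ, d + r cosθ).
Differentiating tanφ: φ̇ = rω(d cosθ + r)/(d² + r² + 2dr cosθ).
d² + r² + 2dr cosθ = |CA|² = 0.0535094 m²;  d cosθ + r = -0.16105 m.
|ω_lever| = |0.1153·4.964·-0.16105| / 0.0535094 = 1.7225 rad/s.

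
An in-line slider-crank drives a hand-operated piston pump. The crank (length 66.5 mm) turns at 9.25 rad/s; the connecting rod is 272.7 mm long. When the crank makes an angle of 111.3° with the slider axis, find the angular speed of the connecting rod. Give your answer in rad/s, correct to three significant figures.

0.841

ω = 9.25 rad/s
The rod makes angle φ with the slider axis where L sinφ = r sinθ; differentiating, L cosφ·φ̇ = r ω cosθ.
L cosφ = √(L² − r² sin²θ) = 0.26557 m.
|ω_rod| = r ω |cosθ| / √(L² − r² sin²θ) = 0.0665·9.25·0.36325/0.26557 = 0.84138 rad/s.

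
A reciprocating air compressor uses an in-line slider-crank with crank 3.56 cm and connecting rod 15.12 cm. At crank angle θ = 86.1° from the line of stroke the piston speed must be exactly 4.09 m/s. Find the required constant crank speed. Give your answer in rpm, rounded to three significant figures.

1080

For an in-line slider-crank, |v_piston| = rω|sinθ|·[1 + r cosθ/√(L² − r² sin²θ)].
With r = 0.0356 m, L = 0.1512 m, θ = 86.1°: the bracketed kinematic factor |dx/dθ| = 0.036103 m.
ω = v/|dx/dθ| = 4.09/0.036103 = 113.29 rad/s.
N = 60ω/(2π) = 1081.8 rpm.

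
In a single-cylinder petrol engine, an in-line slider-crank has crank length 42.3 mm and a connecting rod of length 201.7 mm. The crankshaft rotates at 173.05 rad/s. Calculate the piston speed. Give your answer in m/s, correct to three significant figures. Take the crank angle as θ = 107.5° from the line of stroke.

ω = 173.1 rad/s
For an in-line slider-crank, x = r cosθ + √(L² − r² sin²θ), so v = −rω sinθ·[1 + r cosθ/√(L² − r² sin²θ)].
With r = 0.0423 m, L = 0.2017 m, θ = 107.5°: √(L² − r² sin²θ) = 0.19762 m.
v = −0.0423·173.1·0.95372·[1 + 0.0423·-0.30071/0.19762] = -6.5319 m/s.
|v| = 6.5319 m/s.

6.53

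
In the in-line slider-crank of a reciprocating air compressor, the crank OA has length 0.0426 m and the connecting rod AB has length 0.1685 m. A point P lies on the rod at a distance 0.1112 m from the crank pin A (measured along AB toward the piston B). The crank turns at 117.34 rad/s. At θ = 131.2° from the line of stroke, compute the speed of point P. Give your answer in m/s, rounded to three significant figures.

3.52

ω = 117.3 rad/s.  Crank-pin speed |V_A| = rω = 4.9987 m/s, perpendicular to OA.
Rod angle: sinφ = −(r/L) sinθ ⇒ φ = -10.966°; ω_rod = −rω cosθ/√(L²−r²sin²θ) = +19.904 rad/s.
V_P = V_A + ω_rod × AP, with AP = 0.1112 m along the rod.
Components: V_Px = −rω sinθ − a·ω_rod·sinφ = -3.3401 m/s;  V_Py = rω cosθ + a·ω_rod·cosφ = -1.1197 m/s.
|V_P| = √(V_Px² + V_Py²) = 3.5227 m/s.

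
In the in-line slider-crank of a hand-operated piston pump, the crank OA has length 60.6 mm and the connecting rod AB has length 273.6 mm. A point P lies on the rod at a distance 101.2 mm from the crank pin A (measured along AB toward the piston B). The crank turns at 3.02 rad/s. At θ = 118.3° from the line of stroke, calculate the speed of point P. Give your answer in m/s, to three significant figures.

0.164

ω = 3.02 rad/s.  Crank-pin speed |V_A| = rω = 0.18301 m/s, perpendicular to OA.
Rod angle: sinφ = −(r/L) sinθ ⇒ φ = -11.246°; ω_rod = −rω cosθ/√(L²−r²sin²θ) = +0.32333 rad/s.
V_P = V_A + ω_rod × AP, with AP = 0.1012 m along the rod.
Components: V_Px = −rω sinθ − a·ω_rod·sinφ = -0.15476 m/s;  V_Py = rω cosθ + a·ω_rod·cosφ = -0.054671 m/s.
|V_P| = √(V_Px² + V_Py²) = 0.16413 m/s.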